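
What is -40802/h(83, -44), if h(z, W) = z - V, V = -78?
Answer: -1774/7 ≈ -253.43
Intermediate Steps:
h(z, W) = 78 + z (h(z, W) = z - 1*(-78) = z + 78 = 78 + z)
-40802/h(83, -44) = -40802/(78 + 83) = -40802/161 = -40802*1/161 = -1774/7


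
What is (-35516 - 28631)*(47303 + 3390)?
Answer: -3251803871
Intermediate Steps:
(-35516 - 28631)*(47303 + 3390) = -64147*50693 = -3251803871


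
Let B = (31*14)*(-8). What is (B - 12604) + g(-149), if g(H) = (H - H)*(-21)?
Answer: -16076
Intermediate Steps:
B = -3472 (B = 434*(-8) = -3472)
g(H) = 0 (g(H) = 0*(-21) = 0)
(B - 12604) + g(-149) = (-3472 - 12604) + 0 = -16076 + 0 = -16076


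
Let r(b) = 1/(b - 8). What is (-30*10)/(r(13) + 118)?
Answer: -500/197 ≈ -2.5381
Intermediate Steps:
r(b) = 1/(-8 + b)
(-30*10)/(r(13) + 118) = (-30*10)/(1/(-8 + 13) + 118) = -300/(1/5 + 118) = -300/(⅕ + 118) = -300/591/5 = -300*5/591 = -500/197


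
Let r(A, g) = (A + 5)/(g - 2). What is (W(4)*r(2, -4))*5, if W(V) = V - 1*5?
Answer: 35/6 ≈ 5.8333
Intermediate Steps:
r(A, g) = (5 + A)/(-2 + g)
W(V) = -5 + V (W(V) = V - 5 = -5 + V)
(W(4)*r(2, -4))*5 = ((-5 + 4)*((5 + 2)/(-2 - 4)))*5 = -7/(-6)*5 = -(-1)*7/6*5 = -1*(-7/6)*5 = (7/6)*5 = 35/6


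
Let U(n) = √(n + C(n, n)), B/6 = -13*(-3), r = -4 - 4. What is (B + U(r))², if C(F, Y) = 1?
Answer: (234 + I*√7)² ≈ 54749.0 + 1238.2*I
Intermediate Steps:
r = -8
B = 234 (B = 6*(-13*(-3)) = 6*39 = 234)
U(n) = √(1 + n) (U(n) = √(n + 1) = √(1 + n))
(B + U(r))² = (234 + √(1 - 8))² = (234 + √(-7))² = (234 + I*√7)²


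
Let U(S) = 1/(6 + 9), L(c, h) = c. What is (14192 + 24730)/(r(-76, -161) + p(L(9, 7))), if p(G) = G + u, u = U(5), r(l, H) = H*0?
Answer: 291915/68 ≈ 4292.9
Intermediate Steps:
r(l, H) = 0
U(S) = 1/15
u = 1/15 ≈ 0.066667
p(G) = 1/15 + G (p(G) = G + 1/15 = 1/15 + G)
(14192 + 24730)/(r(-76, -161) + p(L(9, 7))) = (14192 + 24730)/(0 + (1/15 + 9)) = 38922/(0 + 136/15) = 38922/(136/15) = 38922*(15/136) = 291915/68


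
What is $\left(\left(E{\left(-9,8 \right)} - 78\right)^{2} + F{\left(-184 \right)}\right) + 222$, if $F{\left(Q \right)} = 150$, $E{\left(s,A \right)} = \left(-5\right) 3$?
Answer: $9021$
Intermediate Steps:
$E{\left(s,A \right)} = -15$
$\left(\left(E{\left(-9,8 \right)} - 78\right)^{2} + F{\left(-184 \right)}\right) + 222 = \left(\left(-15 - 78\right)^{2} + 150\right) + 222 = \left(\left(-93\right)^{2} + 150\right) + 222 = \left(8649 + 150\right) + 222 = 8799 + 222 = 9021$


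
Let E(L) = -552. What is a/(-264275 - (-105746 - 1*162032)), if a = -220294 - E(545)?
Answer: -219742/3503 ≈ -62.730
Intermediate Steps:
a = -219742 (a = -220294 - 1*(-552) = -220294 + 552 = -219742)
a/(-264275 - (-105746 - 1*162032)) = -219742/(-264275 - (-105746 - 1*162032)) = -219742/(-264275 - (-105746 - 162032)) = -219742/(-264275 - 1*(-267778)) = -219742/(-264275 + 267778) = -219742/3503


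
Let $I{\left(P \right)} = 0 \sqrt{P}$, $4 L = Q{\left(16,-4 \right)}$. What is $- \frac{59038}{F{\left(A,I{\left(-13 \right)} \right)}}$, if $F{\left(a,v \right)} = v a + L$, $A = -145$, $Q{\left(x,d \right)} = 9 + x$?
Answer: $- \frac{236152}{25} \approx -9446.1$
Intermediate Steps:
$L = \frac{25}{4}$ ($L = \frac{9 + 16}{4} = \frac{1}{4} \cdot 25 = \frac{25}{4} \approx 6.25$)
$I{\left(P \right)} = 0$
$F{\left(a,v \right)} = \frac{25}{4} + a v$ ($F{\left(a,v \right)} = v a + \frac{25}{4} = a v + \frac{25}{4} = \frac{25}{4} + a v$)
$- \frac{59038}{F{\left(A,I{\left(-13 \right)} \right)}} = - \frac{59038}{\frac{25}{4} - 0} = - \frac{59038}{\frac{25}{4} + 0} = - \frac{59038}{\frac{25}{4}} = \left(-59038\right) \frac{4}{25} = - \frac{236152}{25}$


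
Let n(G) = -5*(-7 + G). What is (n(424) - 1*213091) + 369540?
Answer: 154364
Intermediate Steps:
n(G) = 35 - 5*G
(n(424) - 1*213091) + 369540 = ((35 - 5*424) - 1*213091) + 369540 = ((35 - 2120) - 213091) + 369540 = (-2085 - 213091) + 369540 = -215176 + 369540 = 154364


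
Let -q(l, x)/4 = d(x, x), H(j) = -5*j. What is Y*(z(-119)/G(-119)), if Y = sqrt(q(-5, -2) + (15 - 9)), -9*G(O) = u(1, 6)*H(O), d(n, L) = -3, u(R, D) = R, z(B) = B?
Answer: 27*sqrt(2)/5 ≈ 7.6367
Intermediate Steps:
q(l, x) = 12 (q(l, x) = -4*(-3) = 12)
G(O) = 5*O/9 (G(O) = -(-5*O)/9 = -(-5)*O/9 = 5*O/9)
Y = 3*sqrt(2) (Y = sqrt(12 + (15 - 9)) = sqrt(12 + 6) = sqrt(18) = 3*sqrt(2) ≈ 4.2426)
Y*(z(-119)/G(-119)) = (3*sqrt(2))*(-119/((5/9)*(-119))) = (3*sqrt(2))*(-119/(-595/9)) = (3*sqrt(2))*(-119*(-9/595)) = (3*sqrt(2))*(9/5) = 27*sqrt(2)/5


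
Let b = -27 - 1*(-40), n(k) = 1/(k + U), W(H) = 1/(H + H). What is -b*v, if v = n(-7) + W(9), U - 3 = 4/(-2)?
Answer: 13/9 ≈ 1.4444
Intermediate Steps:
U = 1 (U = 3 + 4/(-2) = 3 + 4*(-1/2) = 3 - 2 = 1)
W(H) = 1/(2*H)
n(k) = 1/(1 + k) (n(k) = 1/(k + 1) = 1/(1 + k))
b = 13 (b = -27 + 40 = 13)
v = -1/9 (v = 1/(1 - 7) + (1/2)/9 = 1/(-6) + (1/2)*(1/9) = -1/6 + 1/18 = -1/9 ≈ -0.11111)
-b*v = -13*(-1)/9 = -1*(-13/9) = 13/9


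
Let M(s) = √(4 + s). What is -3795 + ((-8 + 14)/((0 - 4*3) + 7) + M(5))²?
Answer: -94794/25 ≈ -3791.8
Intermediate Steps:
-3795 + ((-8 + 14)/((0 - 4*3) + 7) + M(5))² = -3795 + ((-8 + 14)/((0 - 4*3) + 7) + √(4 + 5))² = -3795 + (6/((0 - 12) + 7) + √9)² = -3795 + (6/(-12 + 7) + 3)² = -3795 + (6/(-5) + 3)² = -3795 + (6*(-⅕) + 3)² = -3795 + (-6/5 + 3)² = -3795 + (9/5)² = -3795 + 81/25 = -94794/25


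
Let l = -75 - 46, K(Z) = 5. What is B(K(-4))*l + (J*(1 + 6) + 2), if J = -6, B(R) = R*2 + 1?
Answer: -1371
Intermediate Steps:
B(R) = 1 + 2*R (B(R) = 2*R + 1 = 1 + 2*R)
l = -121
B(K(-4))*l + (J*(1 + 6) + 2) = (1 + 2*5)*(-121) + (-6*(1 + 6) + 2) = (1 + 10)*(-121) + (-6*7 + 2) = 11*(-121) + (-42 + 2) = -1331 - 40 = -1371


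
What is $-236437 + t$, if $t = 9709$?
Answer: $-226728$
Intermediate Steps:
$-236437 + t = -236437 + 9709 = -226728$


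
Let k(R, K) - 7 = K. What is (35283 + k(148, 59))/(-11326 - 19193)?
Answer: -11783/10173 ≈ -1.1583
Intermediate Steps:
k(R, K) = 7 + K
(35283 + k(148, 59))/(-11326 - 19193) = (35283 + (7 + 59))/(-11326 - 19193) = (35283 + 66)/(-30519) = 35349*(-1/30519) = -11783/10173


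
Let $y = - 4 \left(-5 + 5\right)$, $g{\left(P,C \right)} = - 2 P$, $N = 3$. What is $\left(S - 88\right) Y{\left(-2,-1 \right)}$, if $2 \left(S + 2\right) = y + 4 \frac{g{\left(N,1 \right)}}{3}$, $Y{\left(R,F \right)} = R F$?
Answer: $-188$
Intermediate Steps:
$y = 0$ ($y = \left(-4\right) 0 = 0$)
$Y{\left(R,F \right)} = F R$
$S = -6$ ($S = -2 + \frac{0 + 4 \frac{\left(-2\right) 3}{3}}{2} = -2 + \frac{0 + 4 \left(\left(-6\right) \frac{1}{3}\right)}{2} = -2 + \frac{0 + 4 \left(-2\right)}{2} = -2 + \frac{0 - 8}{2} = -2 + \frac{1}{2} \left(-8\right) = -2 - 4 = -6$)
$\left(S - 88\right) Y{\left(-2,-1 \right)} = \left(-6 - 88\right) \left(\left(-1\right) \left(-2\right)\right) = \left(-94\right) 2 = -188$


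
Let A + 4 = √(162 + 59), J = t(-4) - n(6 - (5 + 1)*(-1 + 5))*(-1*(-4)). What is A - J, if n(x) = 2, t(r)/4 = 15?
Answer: -56 + √221 ≈ -41.134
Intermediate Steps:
t(r) = 60 (t(r) = 4*15 = 60)
J = 52 (J = 60 - 2*(-1*(-4)) = 60 - 2*4 = 60 - 1*8 = 60 - 8 = 52)
A = -4 + √221 (A = -4 + √(162 + 59) = -4 + √221 ≈ 10.866)
A - J = (-4 + √221) - 1*52 = (-4 + √221) - 52 = -56 + √221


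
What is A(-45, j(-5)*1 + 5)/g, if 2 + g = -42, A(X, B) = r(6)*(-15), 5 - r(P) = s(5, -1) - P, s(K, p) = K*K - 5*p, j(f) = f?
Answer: -285/44 ≈ -6.4773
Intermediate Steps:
s(K, p) = K**2 - 5*p
r(P) = -25 + P (r(P) = 5 - ((5**2 - 5*(-1)) - P) = 5 - ((25 + 5) - P) = 5 - (30 - P) = 5 + (-30 + P) = -25 + P)
A(X, B) = 285 (A(X, B) = (-25 + 6)*(-15) = -19*(-15) = 285)
g = -44 (g = -2 - 42 = -44)
A(-45, j(-5)*1 + 5)/g = 285/(-44) = 285*(-1/44) = -285/44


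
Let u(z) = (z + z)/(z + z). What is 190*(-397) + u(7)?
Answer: -75429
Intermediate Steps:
u(z) = 1 (u(z) = (2*z)/((2*z)) = (2*z)*(1/(2*z)) = 1)
190*(-397) + u(7) = 190*(-397) + 1 = -75430 + 1 = -75429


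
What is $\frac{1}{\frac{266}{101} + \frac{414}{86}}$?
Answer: $\frac{4343}{32345} \approx 0.13427$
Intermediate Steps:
$\frac{1}{\frac{266}{101} + \frac{414}{86}} = \frac{1}{266 \cdot \frac{1}{101} + 414 \cdot \frac{1}{86}} = \frac{1}{\frac{266}{101} + \frac{207}{43}} = \frac{1}{\frac{32345}{4343}} = \frac{4343}{32345}$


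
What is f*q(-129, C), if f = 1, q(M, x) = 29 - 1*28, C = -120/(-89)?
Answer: 1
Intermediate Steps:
C = 120/89 (C = -120*(-1/89) = 120/89 ≈ 1.3483)
q(M, x) = 1 (q(M, x) = 29 - 28 = 1)
f*q(-129, C) = 1*1 = 1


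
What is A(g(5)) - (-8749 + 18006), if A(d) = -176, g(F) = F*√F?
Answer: -9433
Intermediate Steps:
g(F) = F^(3/2)
A(g(5)) - (-8749 + 18006) = -176 - (-8749 + 18006) = -176 - 1*9257 = -176 - 9257 = -9433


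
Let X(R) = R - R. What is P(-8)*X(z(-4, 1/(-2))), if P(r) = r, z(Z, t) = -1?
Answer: 0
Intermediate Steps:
X(R) = 0
P(-8)*X(z(-4, 1/(-2))) = -8*0 = 0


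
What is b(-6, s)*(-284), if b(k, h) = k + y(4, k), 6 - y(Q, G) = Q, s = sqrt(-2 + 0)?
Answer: 1136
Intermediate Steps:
s = I*sqrt(2) (s = sqrt(-2) = I*sqrt(2) ≈ 1.4142*I)
y(Q, G) = 6 - Q
b(k, h) = 2 + k (b(k, h) = k + (6 - 1*4) = k + (6 - 4) = k + 2 = 2 + k)
b(-6, s)*(-284) = (2 - 6)*(-284) = -4*(-284) = 1136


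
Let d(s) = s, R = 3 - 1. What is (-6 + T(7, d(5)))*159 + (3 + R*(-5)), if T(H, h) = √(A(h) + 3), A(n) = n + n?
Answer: -961 + 159*√13 ≈ -387.72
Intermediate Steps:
A(n) = 2*n
R = 2
T(H, h) = √(3 + 2*h) (T(H, h) = √(2*h + 3) = √(3 + 2*h))
(-6 + T(7, d(5)))*159 + (3 + R*(-5)) = (-6 + √(3 + 2*5))*159 + (3 + 2*(-5)) = (-6 + √(3 + 10))*159 + (3 - 10) = (-6 + √13)*159 - 7 = (-954 + 159*√13) - 7 = -961 + 159*√13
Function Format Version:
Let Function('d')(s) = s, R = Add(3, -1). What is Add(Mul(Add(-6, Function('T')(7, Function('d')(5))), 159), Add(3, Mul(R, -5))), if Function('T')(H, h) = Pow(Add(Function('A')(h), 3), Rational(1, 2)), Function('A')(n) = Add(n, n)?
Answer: Add(-961, Mul(159, Pow(13, Rational(1, 2)))) ≈ -387.72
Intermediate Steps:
Function('A')(n) = Mul(2, n)
R = 2
Function('T')(H, h) = Pow(Add(3, Mul(2, h)), Rational(1, 2)) (Function('T')(H, h) = Pow(Add(Mul(2, h), 3), Rational(1, 2)) = Pow(Add(3, Mul(2, h)), Rational(1, 2)))
Add(Mul(Add(-6, Function('T')(7, Function('d')(5))), 159), Add(3, Mul(R, -5))) = Add(Mul(Add(-6, Pow(Add(3, Mul(2, 5)), Rational(1, 2))), 159), Add(3, Mul(2, -5))) = Add(Mul(Add(-6, Pow(Add(3, 10), Rational(1, 2))), 159), Add(3, -10)) = Add(Mul(Add(-6, Pow(13, Rational(1, 2))), 159), -7) = Add(Add(-954, Mul(159, Pow(13, Rational(1, 2)))), -7) = Add(-961, Mul(159, Pow(13, Rational(1, 2))))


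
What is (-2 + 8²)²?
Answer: 3844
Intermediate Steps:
(-2 + 8²)² = (-2 + 64)² = 62² = 3844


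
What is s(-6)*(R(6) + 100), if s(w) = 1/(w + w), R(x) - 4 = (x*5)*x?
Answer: -71/3 ≈ -23.667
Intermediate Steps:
R(x) = 4 + 5*x**2 (R(x) = 4 + (x*5)*x = 4 + (5*x)*x = 4 + 5*x**2)
s(w) = 1/(2*w)
s(-6)*(R(6) + 100) = ((1/2)/(-6))*((4 + 5*6**2) + 100) = ((1/2)*(-1/6))*((4 + 5*36) + 100) = -((4 + 180) + 100)/12 = -(184 + 100)/12 = -1/12*284 = -71/3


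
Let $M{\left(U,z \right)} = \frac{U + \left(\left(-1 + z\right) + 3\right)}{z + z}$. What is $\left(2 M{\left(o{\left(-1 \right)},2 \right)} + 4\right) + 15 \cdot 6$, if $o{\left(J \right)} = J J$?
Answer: $\frac{193}{2} \approx 96.5$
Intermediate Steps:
$o{\left(J \right)} = J^{2}$
$M{\left(U,z \right)} = \frac{2 + U + z}{2 z}$ ($M{\left(U,z \right)} = \frac{U + \left(2 + z\right)}{2 z} = \left(2 + U + z\right) \frac{1}{2 z} = \frac{2 + U + z}{2 z}$)
$\left(2 M{\left(o{\left(-1 \right)},2 \right)} + 4\right) + 15 \cdot 6 = \left(2 \frac{2 + \left(-1\right)^{2} + 2}{2 \cdot 2} + 4\right) + 15 \cdot 6 = \left(2 \cdot \frac{1}{2} \cdot \frac{1}{2} \left(2 + 1 + 2\right) + 4\right) + 90 = \left(2 \cdot \frac{1}{2} \cdot \frac{1}{2} \cdot 5 + 4\right) + 90 = \left(2 \cdot \frac{5}{4} + 4\right) + 90 = \left(\frac{5}{2} + 4\right) + 90 = \frac{13}{2} + 90 = \frac{193}{2}$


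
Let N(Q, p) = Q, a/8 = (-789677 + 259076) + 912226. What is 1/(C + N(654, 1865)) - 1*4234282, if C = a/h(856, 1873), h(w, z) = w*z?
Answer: -556598142863747/131450419 ≈ -4.2343e+6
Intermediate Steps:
a = 3053000 (a = 8*((-789677 + 259076) + 912226) = 8*(-530601 + 912226) = 8*381625 = 3053000)
C = 381625/200411 (C = 3053000/((856*1873)) = 3053000/1603288 = 3053000*(1/1603288) = 381625/200411 ≈ 1.9042)
1/(C + N(654, 1865)) - 1*4234282 = 1/(381625/200411 + 654) - 1*4234282 = 1/(131450419/200411) - 4234282 = 200411/131450419 - 4234282 = -556598142863747/131450419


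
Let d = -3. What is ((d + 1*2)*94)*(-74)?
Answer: 6956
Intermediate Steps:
((d + 1*2)*94)*(-74) = ((-3 + 1*2)*94)*(-74) = ((-3 + 2)*94)*(-74) = -1*94*(-74) = -94*(-74) = 6956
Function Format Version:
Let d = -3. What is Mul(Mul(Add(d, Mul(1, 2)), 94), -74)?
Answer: 6956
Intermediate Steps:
Mul(Mul(Add(d, Mul(1, 2)), 94), -74) = Mul(Mul(Add(-3, Mul(1, 2)), 94), -74) = Mul(Mul(Add(-3, 2), 94), -74) = Mul(Mul(-1, 94), -74) = Mul(-94, -74) = 6956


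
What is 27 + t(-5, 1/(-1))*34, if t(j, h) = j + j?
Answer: -313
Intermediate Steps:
t(j, h) = 2*j
27 + t(-5, 1/(-1))*34 = 27 + (2*(-5))*34 = 27 - 10*34 = 27 - 340 = -313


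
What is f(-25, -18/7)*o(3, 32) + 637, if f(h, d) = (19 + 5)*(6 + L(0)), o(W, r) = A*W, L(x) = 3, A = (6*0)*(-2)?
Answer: 637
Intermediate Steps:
A = 0 (A = 0*(-2) = 0)
o(W, r) = 0 (o(W, r) = 0*W = 0)
f(h, d) = 216 (f(h, d) = (19 + 5)*(6 + 3) = 24*9 = 216)
f(-25, -18/7)*o(3, 32) + 637 = 216*0 + 637 = 0 + 637 = 637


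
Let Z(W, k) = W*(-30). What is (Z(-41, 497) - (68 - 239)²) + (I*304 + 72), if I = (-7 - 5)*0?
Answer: -27939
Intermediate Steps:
Z(W, k) = -30*W
I = 0 (I = -12*0 = 0)
(Z(-41, 497) - (68 - 239)²) + (I*304 + 72) = (-30*(-41) - (68 - 239)²) + (0*304 + 72) = (1230 - 1*(-171)²) + (0 + 72) = (1230 - 1*29241) + 72 = (1230 - 29241) + 72 = -28011 + 72 = -27939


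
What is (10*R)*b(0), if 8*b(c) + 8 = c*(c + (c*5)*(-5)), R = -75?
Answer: 750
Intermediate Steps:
b(c) = -1 - 3*c**2 (b(c) = -1 + (c*(c + (c*5)*(-5)))/8 = -1 + (c*(c + (5*c)*(-5)))/8 = -1 + (c*(c - 25*c))/8 = -1 + (c*(-24*c))/8 = -1 + (-24*c**2)/8 = -1 - 3*c**2)
(10*R)*b(0) = (10*(-75))*(-1 - 3*0**2) = -750*(-1 - 3*0) = -750*(-1 + 0) = -750*(-1) = 750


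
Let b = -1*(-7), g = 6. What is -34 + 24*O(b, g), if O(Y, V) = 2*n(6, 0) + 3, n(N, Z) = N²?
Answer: 1766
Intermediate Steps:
b = 7
O(Y, V) = 75 (O(Y, V) = 2*6² + 3 = 2*36 + 3 = 72 + 3 = 75)
-34 + 24*O(b, g) = -34 + 24*75 = -34 + 1800 = 1766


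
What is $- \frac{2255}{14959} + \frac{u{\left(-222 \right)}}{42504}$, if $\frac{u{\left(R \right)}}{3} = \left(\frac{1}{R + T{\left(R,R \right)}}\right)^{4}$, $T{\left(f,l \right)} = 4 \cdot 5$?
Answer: $- \frac{7599106518591783}{50410214816694656} \approx -0.15075$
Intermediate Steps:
$T{\left(f,l \right)} = 20$
$u{\left(R \right)} = \frac{3}{\left(20 + R\right)^{4}}$ ($u{\left(R \right)} = 3 \left(\frac{1}{R + 20}\right)^{4} = 3 \left(\frac{1}{20 + R}\right)^{4} = \frac{3}{\left(20 + R\right)^{4}}$)
$- \frac{2255}{14959} + \frac{u{\left(-222 \right)}}{42504} = - \frac{2255}{14959} + \frac{3 \frac{1}{\left(20 - 222\right)^{4}}}{42504} = \left(-2255\right) \frac{1}{14959} + \frac{3}{1664966416} \cdot \frac{1}{42504} = - \frac{2255}{14959} + 3 \cdot \frac{1}{1664966416} \cdot \frac{1}{42504} = - \frac{2255}{14959} + \frac{3}{1664966416} \cdot \frac{1}{42504} = - \frac{2255}{14959} + \frac{1}{23589244181888} = - \frac{7599106518591783}{50410214816694656}$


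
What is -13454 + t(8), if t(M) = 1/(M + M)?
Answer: -215263/16 ≈ -13454.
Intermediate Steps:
t(M) = 1/(2*M)
-13454 + t(8) = -13454 + (½)/8 = -13454 + (½)*(⅛) = -13454 + 1/16 = -215263/16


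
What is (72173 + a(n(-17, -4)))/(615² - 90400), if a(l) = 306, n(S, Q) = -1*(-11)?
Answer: 72479/287825 ≈ 0.25182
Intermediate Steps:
n(S, Q) = 11
(72173 + a(n(-17, -4)))/(615² - 90400) = (72173 + 306)/(615² - 90400) = 72479/(378225 - 90400) = 72479/287825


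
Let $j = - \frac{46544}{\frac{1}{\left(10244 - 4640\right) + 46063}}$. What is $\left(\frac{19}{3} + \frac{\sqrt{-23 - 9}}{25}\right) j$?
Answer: $- \frac{45690988112}{3} - \frac{9619155392 i \sqrt{2}}{25} \approx -1.523 \cdot 10^{10} - 5.4414 \cdot 10^{8} i$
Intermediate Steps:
$j = -2404788848$ ($j = - \frac{46544}{\frac{1}{5604 + 46063}} = - \frac{46544}{\frac{1}{51667}} = - 46544 \frac{1}{\frac{1}{51667}} = \left(-46544\right) 51667 = -2404788848$)
$\left(\frac{19}{3} + \frac{\sqrt{-23 - 9}}{25}\right) j = \left(\frac{19}{3} + \frac{\sqrt{-23 - 9}}{25}\right) \left(-2404788848\right) = \left(19 \cdot \frac{1}{3} + \sqrt{-32} \cdot \frac{1}{25}\right) \left(-2404788848\right) = \left(\frac{19}{3} + 4 i \sqrt{2} \cdot \frac{1}{25}\right) \left(-2404788848\right) = \left(\frac{19}{3} + \frac{4 i \sqrt{2}}{25}\right) \left(-2404788848\right) = - \frac{45690988112}{3} - \frac{9619155392 i \sqrt{2}}{25}$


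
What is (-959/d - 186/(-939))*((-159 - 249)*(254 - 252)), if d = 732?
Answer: 17325244/19093 ≈ 907.41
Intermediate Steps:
(-959/d - 186/(-939))*((-159 - 249)*(254 - 252)) = (-959/732 - 186/(-939))*((-159 - 249)*(254 - 252)) = (-959*1/732 - 186*(-1/939))*(-408*2) = (-959/732 + 62/313)*(-816) = -254783/229116*(-816) = 17325244/19093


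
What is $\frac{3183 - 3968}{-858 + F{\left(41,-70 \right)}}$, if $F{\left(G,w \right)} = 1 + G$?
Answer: $\frac{785}{816} \approx 0.96201$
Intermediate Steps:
$\frac{3183 - 3968}{-858 + F{\left(41,-70 \right)}} = \frac{3183 - 3968}{-858 + \left(1 + 41\right)} = - \frac{785}{-858 + 42} = - \frac{785}{-816} = \left(-785\right) \left(- \frac{1}{816}\right) = \frac{785}{816}$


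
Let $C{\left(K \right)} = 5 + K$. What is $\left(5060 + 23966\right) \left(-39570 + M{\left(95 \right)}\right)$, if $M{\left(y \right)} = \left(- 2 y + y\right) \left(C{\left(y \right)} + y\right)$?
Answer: $-1686265470$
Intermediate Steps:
$M{\left(y \right)} = - y \left(5 + 2 y\right)$ ($M{\left(y \right)} = \left(- 2 y + y\right) \left(\left(5 + y\right) + y\right) = - y \left(5 + 2 y\right)$)
$\left(5060 + 23966\right) \left(-39570 + M{\left(95 \right)}\right) = \left(5060 + 23966\right) \left(-39570 - 95 \left(5 + 2 \cdot 95\right)\right) = 29026 \left(-39570 - 95 \left(5 + 190\right)\right) = 29026 \left(-39570 - 95 \cdot 195\right) = 29026 \left(-39570 - 18525\right) = 29026 \left(-58095\right) = -1686265470$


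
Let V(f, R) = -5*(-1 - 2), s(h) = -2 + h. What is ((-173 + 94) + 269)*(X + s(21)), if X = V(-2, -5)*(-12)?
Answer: -30590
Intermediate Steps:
V(f, R) = 15 (V(f, R) = -5*(-3) = 15)
X = -180 (X = 15*(-12) = -180)
((-173 + 94) + 269)*(X + s(21)) = ((-173 + 94) + 269)*(-180 + (-2 + 21)) = (-79 + 269)*(-180 + 19) = 190*(-161) = -30590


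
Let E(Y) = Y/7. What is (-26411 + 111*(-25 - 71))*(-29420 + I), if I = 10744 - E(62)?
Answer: 4848141198/7 ≈ 6.9259e+8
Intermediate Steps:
E(Y) = Y/7 (E(Y) = Y*(⅐) = Y/7)
I = 75146/7 (I = 10744 - 62/7 = 75146/7 ≈ 10735.)
(-26411 + 111*(-25 - 71))*(-29420 + I) = (-26411 + 111*(-25 - 71))*(-29420 + 75146/7) = (-26411 + 111*(-96))*(-130794/7) = (-26411 - 10656)*(-130794/7) = -37067*(-130794/7) = 4848141198/7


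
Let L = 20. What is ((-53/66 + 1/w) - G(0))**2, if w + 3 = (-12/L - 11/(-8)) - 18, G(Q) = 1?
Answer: 9783385921/2850919236 ≈ 3.4317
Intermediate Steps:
w = -809/40 (w = -3 + ((-12/20 - 11/(-8)) - 18) = -3 + ((-12*1/20 - 11*(-1/8)) - 18) = -3 + ((-3/5 + 11/8) - 18) = -3 + (31/40 - 18) = -3 - 689/40 = -809/40 ≈ -20.225)
((-53/66 + 1/w) - G(0))**2 = ((-53/66 + 1/(-809/40)) - 1*1)**2 = ((-53*1/66 + 1*(-40/809)) - 1)**2 = ((-53/66 - 40/809) - 1)**2 = (-45517/53394 - 1)**2 = (-98911/53394)**2 = 9783385921/2850919236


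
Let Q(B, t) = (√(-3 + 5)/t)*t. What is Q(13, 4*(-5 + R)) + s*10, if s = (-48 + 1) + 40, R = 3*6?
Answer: -70 + √2 ≈ -68.586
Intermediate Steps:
R = 18
s = -7 (s = -47 + 40 = -7)
Q(B, t) = √2 (Q(B, t) = (√2/t)*t = √2)
Q(13, 4*(-5 + R)) + s*10 = √2 - 7*10 = √2 - 70 = -70 + √2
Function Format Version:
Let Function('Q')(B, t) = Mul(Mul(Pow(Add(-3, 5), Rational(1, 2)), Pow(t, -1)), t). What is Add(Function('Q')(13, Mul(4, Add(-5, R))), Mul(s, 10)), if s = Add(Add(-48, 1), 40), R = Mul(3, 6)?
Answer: Add(-70, Pow(2, Rational(1, 2))) ≈ -68.586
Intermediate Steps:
R = 18
s = -7 (s = Add(-47, 40) = -7)
Function('Q')(B, t) = Pow(2, Rational(1, 2)) (Function('Q')(B, t) = Mul(Mul(Pow(2, Rational(1, 2)), Pow(t, -1)), t) = Pow(2, Rational(1, 2)))
Add(Function('Q')(13, Mul(4, Add(-5, R))), Mul(s, 10)) = Add(Pow(2, Rational(1, 2)), Mul(-7, 10)) = Add(Pow(2, Rational(1, 2)), -70) = Add(-70, Pow(2, Rational(1, 2)))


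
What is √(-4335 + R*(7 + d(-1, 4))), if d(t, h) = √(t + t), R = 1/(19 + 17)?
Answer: √(-156053 + I*√2)/6 ≈ 0.00029833 + 65.839*I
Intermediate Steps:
R = 1/36 ≈ 0.027778
d(t, h) = √2*√t (d(t, h) = √(2*t) = √2*√t)
√(-4335 + R*(7 + d(-1, 4))) = √(-4335 + (7 + √2*√(-1))/36) = √(-4335 + (7 + √2*I)/36) = √(-4335 + (7 + I*√2)/36) = √(-4335 + (7/36 + I*√2/36)) = √(-156053/36 + I*√2/36)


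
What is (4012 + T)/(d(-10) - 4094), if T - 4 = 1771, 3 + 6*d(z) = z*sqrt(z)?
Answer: -853015374/603538489 + 347220*I*sqrt(10)/603538489 ≈ -1.4134 + 0.0018193*I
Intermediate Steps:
d(z) = -1/2 + z**(3/2)/6 (d(z) = -1/2 + (z*sqrt(z))/6 = -1/2 + z**(3/2)/6)
T = 1775 (T = 4 + 1771 = 1775)
(4012 + T)/(d(-10) - 4094) = (4012 + 1775)/((-1/2 + (-10)**(3/2)/6) - 4094) = 5787/((-1/2 + (-10*I*sqrt(10))/6) - 4094) = 5787/((-1/2 - 5*I*sqrt(10)/3) - 4094) = 5787/(-8189/2 - 5*I*sqrt(10)/3)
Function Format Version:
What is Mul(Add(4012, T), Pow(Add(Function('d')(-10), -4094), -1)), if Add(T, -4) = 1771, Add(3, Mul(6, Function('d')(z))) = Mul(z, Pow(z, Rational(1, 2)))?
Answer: Add(Rational(-853015374, 603538489), Mul(Rational(347220, 603538489), I, Pow(10, Rational(1, 2)))) ≈ Add(-1.4134, Mul(0.0018193, I))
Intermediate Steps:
Function('d')(z) = Add(Rational(-1, 2), Mul(Rational(1, 6), Pow(z, Rational(3, 2)))) (Function('d')(z) = Add(Rational(-1, 2), Mul(Rational(1, 6), Mul(z, Pow(z, Rational(1, 2))))) = Add(Rational(-1, 2), Mul(Rational(1, 6), Pow(z, Rational(3, 2)))))
T = 1775 (T = Add(4, 1771) = 1775)
Mul(Add(4012, T), Pow(Add(Function('d')(-10), -4094), -1)) = Mul(Add(4012, 1775), Pow(Add(Add(Rational(-1, 2), Mul(Rational(1, 6), Pow(-10, Rational(3, 2)))), -4094), -1)) = Mul(5787, Pow(Add(Add(Rational(-1, 2), Mul(Rational(1, 6), Mul(-10, I, Pow(10, Rational(1, 2))))), -4094), -1)) = Mul(5787, Pow(Add(Add(Rational(-1, 2), Mul(Rational(-5, 3), I, Pow(10, Rational(1, 2)))), -4094), -1)) = Mul(5787, Pow(Add(Rational(-8189, 2), Mul(Rational(-5, 3), I, Pow(10, Rational(1, 2)))), -1))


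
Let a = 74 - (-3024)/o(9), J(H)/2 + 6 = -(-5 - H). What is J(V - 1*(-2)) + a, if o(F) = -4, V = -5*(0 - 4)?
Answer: -640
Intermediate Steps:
V = 20 (V = -5*(-4) = 20)
J(H) = -2 + 2*H (J(H) = -12 + 2*(-(-5 - H)) = -12 + 2*(5 + H) = -12 + (10 + 2*H) = -2 + 2*H)
a = -682 (a = 74 - (-3024)/(-4) = 74 - (-3024)*(-1)/4 = 74 - 63*12 = 74 - 756 = -682)
J(V - 1*(-2)) + a = (-2 + 2*(20 - 1*(-2))) - 682 = (-2 + 2*(20 + 2)) - 682 = (-2 + 2*22) - 682 = (-2 + 44) - 682 = 42 - 682 = -640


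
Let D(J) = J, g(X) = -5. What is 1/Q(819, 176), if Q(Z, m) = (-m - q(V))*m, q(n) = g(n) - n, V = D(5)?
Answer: -1/29216 ≈ -3.4228e-5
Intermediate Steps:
V = 5
q(n) = -5 - n
Q(Z, m) = m*(10 - m) (Q(Z, m) = (-m - (-5 - 1*5))*m = (-m - (-5 - 5))*m = (-m - 1*(-10))*m = (-m + 10)*m = (10 - m)*m = m*(10 - m))
1/Q(819, 176) = 1/(176*(10 - 1*176)) = 1/(176*(10 - 176)) = 1/(176*(-166)) = 1/(-29216) = -1/29216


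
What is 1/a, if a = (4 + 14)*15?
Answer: 1/270 ≈ 0.0037037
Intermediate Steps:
a = 270 (a = 18*15 = 270)
1/a = 1/270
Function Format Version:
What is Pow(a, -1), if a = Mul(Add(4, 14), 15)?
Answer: Rational(1, 270) ≈ 0.0037037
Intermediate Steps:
a = 270 (a = Mul(18, 15) = 270)
Pow(a, -1) = Pow(270, -1) = Rational(1, 270)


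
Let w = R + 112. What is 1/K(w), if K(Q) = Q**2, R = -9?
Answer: 1/10609 ≈ 9.4260e-5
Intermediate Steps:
w = 103 (w = -9 + 112 = 103)
1/K(w) = 1/(103**2) = 1/10609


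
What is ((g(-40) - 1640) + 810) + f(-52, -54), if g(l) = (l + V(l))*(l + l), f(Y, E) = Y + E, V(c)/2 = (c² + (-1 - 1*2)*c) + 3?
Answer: -273416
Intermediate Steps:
V(c) = 6 - 6*c + 2*c² (V(c) = 2*((c² + (-1 - 1*2)*c) + 3) = 2*((c² + (-1 - 2)*c) + 3) = 2*((c² - 3*c) + 3) = 2*(3 + c² - 3*c) = 6 - 6*c + 2*c²)
f(Y, E) = E + Y
g(l) = 2*l*(6 - 5*l + 2*l²) (g(l) = (l + (6 - 6*l + 2*l²))*(l + l) = (6 - 5*l + 2*l²)*(2*l) = 2*l*(6 - 5*l + 2*l²))
((g(-40) - 1640) + 810) + f(-52, -54) = ((2*(-40)*(6 - 5*(-40) + 2*(-40)²) - 1640) + 810) + (-54 - 52) = ((2*(-40)*(6 + 200 + 2*1600) - 1640) + 810) - 106 = ((2*(-40)*(6 + 200 + 3200) - 1640) + 810) - 106 = ((2*(-40)*3406 - 1640) + 810) - 106 = ((-272480 - 1640) + 810) - 106 = (-274120 + 810) - 106 = -273310 - 106 = -273416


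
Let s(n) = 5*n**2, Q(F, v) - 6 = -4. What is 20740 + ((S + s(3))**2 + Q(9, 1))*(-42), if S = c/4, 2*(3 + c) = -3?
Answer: -1926229/32 ≈ -60195.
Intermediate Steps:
c = -9/2 (c = -3 + (1/2)*(-3) = -3 - 3/2 = -9/2 ≈ -4.5000)
Q(F, v) = 2 (Q(F, v) = 6 - 4 = 2)
S = -9/8 (S = -9/2/4 = -9/2*1/4 = -9/8 ≈ -1.1250)
20740 + ((S + s(3))**2 + Q(9, 1))*(-42) = 20740 + ((-9/8 + 5*3**2)**2 + 2)*(-42) = 20740 + ((-9/8 + 5*9)**2 + 2)*(-42) = 20740 + ((-9/8 + 45)**2 + 2)*(-42) = 20740 + ((351/8)**2 + 2)*(-42) = 20740 + (123201/64 + 2)*(-42) = 20740 + (123329/64)*(-42) = 20740 - 2589909/32 = -1926229/32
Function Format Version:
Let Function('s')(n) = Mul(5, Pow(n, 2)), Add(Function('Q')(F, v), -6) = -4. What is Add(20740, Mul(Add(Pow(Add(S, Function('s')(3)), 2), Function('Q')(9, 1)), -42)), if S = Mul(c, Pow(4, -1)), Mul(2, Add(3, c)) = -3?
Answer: Rational(-1926229, 32) ≈ -60195.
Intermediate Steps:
c = Rational(-9, 2) (c = Add(-3, Mul(Rational(1, 2), -3)) = Add(-3, Rational(-3, 2)) = Rational(-9, 2) ≈ -4.5000)
Function('Q')(F, v) = 2 (Function('Q')(F, v) = Add(6, -4) = 2)
S = Rational(-9, 8) (S = Mul(Rational(-9, 2), Pow(4, -1)) = Mul(Rational(-9, 2), Rational(1, 4)) = Rational(-9, 8) ≈ -1.1250)
Add(20740, Mul(Add(Pow(Add(S, Function('s')(3)), 2), Function('Q')(9, 1)), -42)) = Add(20740, Mul(Add(Pow(Add(Rational(-9, 8), Mul(5, Pow(3, 2))), 2), 2), -42)) = Add(20740, Mul(Add(Pow(Add(Rational(-9, 8), Mul(5, 9)), 2), 2), -42)) = Add(20740, Mul(Add(Pow(Add(Rational(-9, 8), 45), 2), 2), -42)) = Add(20740, Mul(Add(Pow(Rational(351, 8), 2), 2), -42)) = Add(20740, Mul(Add(Rational(123201, 64), 2), -42)) = Add(20740, Mul(Rational(123329, 64), -42)) = Add(20740, Rational(-2589909, 32)) = Rational(-1926229, 32)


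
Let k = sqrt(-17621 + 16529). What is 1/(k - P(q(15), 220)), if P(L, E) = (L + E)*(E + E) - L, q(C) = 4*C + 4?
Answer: -10408/1299917659 - I*sqrt(273)/7799505954 ≈ -8.0067e-6 - 2.1184e-9*I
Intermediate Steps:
q(C) = 4 + 4*C
k = 2*I*sqrt(273) (k = sqrt(-1092) = 2*I*sqrt(273) ≈ 33.045*I)
P(L, E) = -L + 2*E*(E + L) (P(L, E) = (E + L)*(2*E) - L = 2*E*(E + L) - L = -L + 2*E*(E + L))
1/(k - P(q(15), 220)) = 1/(2*I*sqrt(273) - (-(4 + 4*15) + 2*220**2 + 2*220*(4 + 4*15))) = 1/(2*I*sqrt(273) - (-(4 + 60) + 2*48400 + 2*220*(4 + 60))) = 1/(2*I*sqrt(273) - (-1*64 + 96800 + 2*220*64)) = 1/(2*I*sqrt(273) - (-64 + 96800 + 28160)) = 1/(2*I*sqrt(273) - 1*124896) = 1/(2*I*sqrt(273) - 124896) = 1/(-124896 + 2*I*sqrt(273))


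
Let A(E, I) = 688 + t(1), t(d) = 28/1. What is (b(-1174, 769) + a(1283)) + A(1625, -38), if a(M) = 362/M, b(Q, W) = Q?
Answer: -587252/1283 ≈ -457.72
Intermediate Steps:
t(d) = 28 (t(d) = 28*1 = 28)
A(E, I) = 716 (A(E, I) = 688 + 28 = 716)
(b(-1174, 769) + a(1283)) + A(1625, -38) = (-1174 + 362/1283) + 716 = -1505880/1283 + 716 = -587252/1283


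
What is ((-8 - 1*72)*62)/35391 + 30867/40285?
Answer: 892600397/1425726435 ≈ 0.62607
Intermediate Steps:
((-8 - 1*72)*62)/35391 + 30867/40285 = ((-8 - 72)*62)*(1/35391) + 30867*(1/40285) = -80*62*(1/35391) + 30867/40285 = -4960*1/35391 + 30867/40285 = -4960/35391 + 30867/40285 = 892600397/1425726435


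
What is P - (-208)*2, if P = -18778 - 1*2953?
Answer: -21315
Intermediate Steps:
P = -21731 (P = -18778 - 2953 = -21731)
P - (-208)*2 = -21731 - (-208)*2 = -21731 - 1*(-416) = -21731 + 416 = -21315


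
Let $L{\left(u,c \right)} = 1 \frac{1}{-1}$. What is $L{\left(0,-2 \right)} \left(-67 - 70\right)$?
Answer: $137$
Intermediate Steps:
$L{\left(u,c \right)} = -1$ ($L{\left(u,c \right)} = 1 \left(-1\right) = -1$)
$L{\left(0,-2 \right)} \left(-67 - 70\right) = - (-67 - 70) = \left(-1\right) \left(-137\right) = 137$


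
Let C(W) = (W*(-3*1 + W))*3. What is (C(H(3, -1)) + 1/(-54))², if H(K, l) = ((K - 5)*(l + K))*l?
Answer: 418609/2916 ≈ 143.56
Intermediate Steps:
H(K, l) = l*(-5 + K)*(K + l) (H(K, l) = ((-5 + K)*(K + l))*l = l*(-5 + K)*(K + l))
C(W) = 3*W*(-3 + W) (C(W) = (W*(-3 + W))*3 = 3*W*(-3 + W))
(C(H(3, -1)) + 1/(-54))² = (3*(-(3² - 5*3 - 5*(-1) + 3*(-1)))*(-3 - (3² - 5*3 - 5*(-1) + 3*(-1))) + 1/(-54))² = (3*(-(9 - 15 + 5 - 3))*(-3 - (9 - 15 + 5 - 3)) - 1/54)² = (3*(-1*(-4))*(-3 - 1*(-4)) - 1/54)² = (3*4*(-3 + 4) - 1/54)² = (3*4*1 - 1/54)² = (12 - 1/54)² = (647/54)² = 418609/2916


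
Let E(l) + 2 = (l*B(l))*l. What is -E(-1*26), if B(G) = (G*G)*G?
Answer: 11881378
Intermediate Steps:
B(G) = G**3 (B(G) = G**2*G = G**3)
E(l) = -2 + l**5 (E(l) = -2 + (l*l**3)*l = -2 + l**4*l = -2 + l**5)
-E(-1*26) = -(-2 + (-1*26)**5) = -(-2 + (-26)**5) = -(-2 - 11881376) = -1*(-11881378) = 11881378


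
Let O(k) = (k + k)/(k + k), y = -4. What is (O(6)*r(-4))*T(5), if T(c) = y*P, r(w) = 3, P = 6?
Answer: -72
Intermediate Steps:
T(c) = -24 (T(c) = -4*6 = -24)
O(k) = 1 (O(k) = (2*k)/((2*k)) = (2*k)*(1/(2*k)) = 1)
(O(6)*r(-4))*T(5) = (1*3)*(-24) = 3*(-24) = -72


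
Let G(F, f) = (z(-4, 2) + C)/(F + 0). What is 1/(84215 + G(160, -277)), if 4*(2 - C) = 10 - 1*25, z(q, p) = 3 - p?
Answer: 640/53897627 ≈ 1.1874e-5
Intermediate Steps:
C = 23/4 (C = 2 - (10 - 1*25)/4 = 2 - (10 - 25)/4 = 2 - ¼*(-15) = 2 + 15/4 = 23/4 ≈ 5.7500)
G(F, f) = 27/(4*F) (G(F, f) = ((3 - 1*2) + 23/4)/(F + 0) = ((3 - 2) + 23/4)/F = (1 + 23/4)/F = 27/(4*F))
1/(84215 + G(160, -277)) = 1/(84215 + (27/4)/160) = 1/(84215 + (27/4)*(1/160)) = 1/(84215 + 27/640) = 1/(53897627/640) = 640/53897627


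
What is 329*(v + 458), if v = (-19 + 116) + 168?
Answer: 237867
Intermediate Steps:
v = 265 (v = 97 + 168 = 265)
329*(v + 458) = 329*(265 + 458) = 329*723 = 237867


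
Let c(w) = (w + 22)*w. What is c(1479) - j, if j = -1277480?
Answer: 3497459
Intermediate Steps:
c(w) = w*(22 + w) (c(w) = (22 + w)*w = w*(22 + w))
c(1479) - j = 1479*(22 + 1479) - 1*(-1277480) = 1479*1501 + 1277480 = 2219979 + 1277480 = 3497459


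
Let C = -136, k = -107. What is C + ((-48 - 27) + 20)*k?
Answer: 5749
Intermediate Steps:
C + ((-48 - 27) + 20)*k = -136 + ((-48 - 27) + 20)*(-107) = -136 + (-75 + 20)*(-107) = -136 - 55*(-107) = -136 + 5885 = 5749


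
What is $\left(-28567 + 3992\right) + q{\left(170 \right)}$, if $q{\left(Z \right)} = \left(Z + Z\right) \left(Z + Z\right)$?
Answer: $91025$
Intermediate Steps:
$q{\left(Z \right)} = 4 Z^{2}$ ($q{\left(Z \right)} = 2 Z 2 Z = 4 Z^{2}$)
$\left(-28567 + 3992\right) + q{\left(170 \right)} = \left(-28567 + 3992\right) + 4 \cdot 170^{2} = -24575 + 4 \cdot 28900 = -24575 + 115600 = 91025$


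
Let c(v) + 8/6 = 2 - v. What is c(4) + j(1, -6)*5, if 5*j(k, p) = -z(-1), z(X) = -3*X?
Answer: -19/3 ≈ -6.3333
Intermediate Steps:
j(k, p) = -⅗ (j(k, p) = (-(-3)*(-1))/5 = (-1*3)/5 = (⅕)*(-3) = -⅗)
c(v) = ⅔ - v (c(v) = -4/3 + (2 - v) = ⅔ - v)
c(4) + j(1, -6)*5 = (⅔ - 1*4) - ⅗*5 = (⅔ - 4) - 3 = -10/3 - 3 = -19/3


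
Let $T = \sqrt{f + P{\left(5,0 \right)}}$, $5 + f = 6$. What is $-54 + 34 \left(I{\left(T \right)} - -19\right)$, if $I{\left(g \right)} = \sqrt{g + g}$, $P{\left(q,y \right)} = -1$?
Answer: $592$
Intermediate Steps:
$f = 1$ ($f = -5 + 6 = 1$)
$T = 0$ ($T = \sqrt{1 - 1} = \sqrt{0} = 0$)
$I{\left(g \right)} = \sqrt{2} \sqrt{g}$ ($I{\left(g \right)} = \sqrt{2 g} = \sqrt{2} \sqrt{g}$)
$-54 + 34 \left(I{\left(T \right)} - -19\right) = -54 + 34 \left(\sqrt{2} \sqrt{0} - -19\right) = -54 + 34 \left(\sqrt{2} \cdot 0 + 19\right) = -54 + 34 \left(0 + 19\right) = -54 + 34 \cdot 19 = -54 + 646 = 592$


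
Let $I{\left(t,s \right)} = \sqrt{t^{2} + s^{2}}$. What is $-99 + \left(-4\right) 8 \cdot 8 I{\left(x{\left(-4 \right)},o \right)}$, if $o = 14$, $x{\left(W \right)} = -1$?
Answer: $-99 - 256 \sqrt{197} \approx -3692.1$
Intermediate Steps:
$I{\left(t,s \right)} = \sqrt{s^{2} + t^{2}}$
$-99 + \left(-4\right) 8 \cdot 8 I{\left(x{\left(-4 \right)},o \right)} = -99 + \left(-4\right) 8 \cdot 8 \sqrt{14^{2} + \left(-1\right)^{2}} = -99 + \left(-32\right) 8 \sqrt{196 + 1} = -99 - 256 \sqrt{197}$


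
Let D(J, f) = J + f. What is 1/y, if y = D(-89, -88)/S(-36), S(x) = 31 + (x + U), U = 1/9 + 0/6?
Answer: 44/1593 ≈ 0.027621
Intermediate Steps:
U = 1/9 (U = 1*(1/9) + 0*(1/6) = 1/9 + 0 = 1/9 ≈ 0.11111)
S(x) = 280/9 + x (S(x) = 31 + (x + 1/9) = 31 + (1/9 + x) = 280/9 + x)
y = 1593/44 (y = (-89 - 88)/(280/9 - 36) = -177/(-44/9) = -177*(-9/44) = 1593/44 ≈ 36.205)
1/y = 1/(1593/44) = 44/1593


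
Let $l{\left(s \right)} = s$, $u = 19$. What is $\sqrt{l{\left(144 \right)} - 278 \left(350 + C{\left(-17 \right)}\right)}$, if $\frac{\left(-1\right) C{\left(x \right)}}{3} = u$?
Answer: $i \sqrt{81310} \approx 285.15 i$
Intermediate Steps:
$C{\left(x \right)} = -57$ ($C{\left(x \right)} = \left(-3\right) 19 = -57$)
$\sqrt{l{\left(144 \right)} - 278 \left(350 + C{\left(-17 \right)}\right)} = \sqrt{144 - 278 \left(350 - 57\right)} = \sqrt{144 - 81454} = \sqrt{-81310} = i \sqrt{81310}$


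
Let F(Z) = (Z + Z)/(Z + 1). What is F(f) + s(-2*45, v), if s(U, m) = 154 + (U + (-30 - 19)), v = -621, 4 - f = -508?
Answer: 8719/513 ≈ 16.996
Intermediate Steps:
f = 512 (f = 4 - 1*(-508) = 4 + 508 = 512)
F(Z) = 2*Z/(1 + Z) (F(Z) = (2*Z)/(1 + Z) = 2*Z/(1 + Z))
s(U, m) = 105 + U (s(U, m) = 154 + (U - 49) = 154 + (-49 + U) = 105 + U)
F(f) + s(-2*45, v) = 2*512/(1 + 512) + (105 - 2*45) = 2*512/513 + (105 - 90) = 2*512*(1/513) + 15 = 1024/513 + 15 = 8719/513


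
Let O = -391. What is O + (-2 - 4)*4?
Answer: -415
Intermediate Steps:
O + (-2 - 4)*4 = -391 + (-2 - 4)*4 = -391 - 6*4 = -391 - 24 = -415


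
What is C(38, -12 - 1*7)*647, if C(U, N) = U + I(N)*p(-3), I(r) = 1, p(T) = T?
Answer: 22645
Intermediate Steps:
C(U, N) = -3 + U (C(U, N) = U + 1*(-3) = U - 3 = -3 + U)
C(38, -12 - 1*7)*647 = (-3 + 38)*647 = 35*647 = 22645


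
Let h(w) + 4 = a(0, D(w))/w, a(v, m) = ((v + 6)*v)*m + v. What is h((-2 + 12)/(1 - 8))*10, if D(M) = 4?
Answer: -40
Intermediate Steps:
a(v, m) = v + m*v*(6 + v) (a(v, m) = ((6 + v)*v)*m + v = (v*(6 + v))*m + v = m*v*(6 + v) + v = v + m*v*(6 + v))
h(w) = -4 (h(w) = -4 + (0*(1 + 6*4 + 4*0))/w = -4 + (0*(1 + 24 + 0))/w = -4 + (0*25)/w = -4 + 0/w = -4 + 0 = -4)
h((-2 + 12)/(1 - 8))*10 = -4*10 = -40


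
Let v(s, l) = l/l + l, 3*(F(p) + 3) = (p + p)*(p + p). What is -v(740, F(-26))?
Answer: -2698/3 ≈ -899.33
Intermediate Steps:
F(p) = -3 + 4*p²/3 (F(p) = -3 + ((p + p)*(p + p))/3 = -3 + ((2*p)*(2*p))/3 = -3 + (4*p²)/3 = -3 + 4*p²/3)
v(s, l) = 1 + l
-v(740, F(-26)) = -(1 + (-3 + (4/3)*(-26)²)) = -(1 + (-3 + (4/3)*676)) = -(1 + (-3 + 2704/3)) = -(1 + 2695/3) = -1*2698/3 = -2698/3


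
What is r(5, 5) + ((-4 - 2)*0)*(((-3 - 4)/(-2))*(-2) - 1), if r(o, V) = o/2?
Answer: 5/2 ≈ 2.5000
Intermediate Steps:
r(o, V) = o/2 (r(o, V) = o*(1/2) = o/2)
r(5, 5) + ((-4 - 2)*0)*(((-3 - 4)/(-2))*(-2) - 1) = (1/2)*5 + ((-4 - 2)*0)*(((-3 - 4)/(-2))*(-2) - 1) = 5/2 + (-6*0)*(-1/2*(-7)*(-2) - 1) = 5/2 + 0*((7/2)*(-2) - 1) = 5/2 + 0*(-7 - 1) = 5/2 + 0*(-8) = 5/2 + 0 = 5/2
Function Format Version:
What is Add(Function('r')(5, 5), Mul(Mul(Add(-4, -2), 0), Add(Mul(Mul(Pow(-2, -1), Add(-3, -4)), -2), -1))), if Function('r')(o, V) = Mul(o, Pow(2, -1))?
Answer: Rational(5, 2) ≈ 2.5000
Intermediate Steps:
Function('r')(o, V) = Mul(Rational(1, 2), o) (Function('r')(o, V) = Mul(o, Rational(1, 2)) = Mul(Rational(1, 2), o))
Add(Function('r')(5, 5), Mul(Mul(Add(-4, -2), 0), Add(Mul(Mul(Pow(-2, -1), Add(-3, -4)), -2), -1))) = Add(Mul(Rational(1, 2), 5), Mul(Mul(Add(-4, -2), 0), Add(Mul(Mul(Pow(-2, -1), Add(-3, -4)), -2), -1))) = Add(Rational(5, 2), Mul(Mul(-6, 0), Add(Mul(Mul(Rational(-1, 2), -7), -2), -1))) = Add(Rational(5, 2), Mul(0, Add(Mul(Rational(7, 2), -2), -1))) = Add(Rational(5, 2), Mul(0, Add(-7, -1))) = Add(Rational(5, 2), Mul(0, -8)) = Add(Rational(5, 2), 0) = Rational(5, 2)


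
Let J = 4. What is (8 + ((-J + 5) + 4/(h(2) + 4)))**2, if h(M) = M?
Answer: 841/9 ≈ 93.444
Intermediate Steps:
(8 + ((-J + 5) + 4/(h(2) + 4)))**2 = (8 + ((-1*4 + 5) + 4/(2 + 4)))**2 = (8 + ((-4 + 5) + 4/6))**2 = (8 + (1 + 4*(1/6)))**2 = (8 + (1 + 2/3))**2 = (8 + 5/3)**2 = (29/3)**2 = 841/9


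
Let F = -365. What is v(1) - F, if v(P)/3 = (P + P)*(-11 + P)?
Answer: 305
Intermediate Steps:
v(P) = 6*P*(-11 + P) (v(P) = 3*((P + P)*(-11 + P)) = 3*((2*P)*(-11 + P)) = 3*(2*P*(-11 + P)) = 6*P*(-11 + P))
v(1) - F = 6*1*(-11 + 1) - 1*(-365) = 6*1*(-10) + 365 = -60 + 365 = 305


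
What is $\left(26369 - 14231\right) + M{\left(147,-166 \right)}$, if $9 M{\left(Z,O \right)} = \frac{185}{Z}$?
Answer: $\frac{16058759}{1323} \approx 12138.0$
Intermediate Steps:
$M{\left(Z,O \right)} = \frac{185}{9 Z}$ ($M{\left(Z,O \right)} = \frac{185 \frac{1}{Z}}{9} = \frac{185}{9 Z}$)
$\left(26369 - 14231\right) + M{\left(147,-166 \right)} = \left(26369 - 14231\right) + \frac{185}{9 \cdot 147} = 12138 + \frac{185}{9} \cdot \frac{1}{147} = 12138 + \frac{185}{1323} = \frac{16058759}{1323}$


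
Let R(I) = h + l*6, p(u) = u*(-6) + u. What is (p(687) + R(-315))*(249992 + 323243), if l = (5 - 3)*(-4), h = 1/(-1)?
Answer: -1997150740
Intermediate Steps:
h = -1
l = -8 (l = 2*(-4) = -8)
p(u) = -5*u (p(u) = -6*u + u = -5*u)
R(I) = -49 (R(I) = -1 - 8*6 = -1 - 48 = -49)
(p(687) + R(-315))*(249992 + 323243) = (-5*687 - 49)*(249992 + 323243) = (-3435 - 49)*573235 = -3484*573235 = -1997150740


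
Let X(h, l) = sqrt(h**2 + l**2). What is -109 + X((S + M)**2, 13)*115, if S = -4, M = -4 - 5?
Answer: -109 + 1495*sqrt(170) ≈ 19383.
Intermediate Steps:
M = -9
-109 + X((S + M)**2, 13)*115 = -109 + sqrt(((-4 - 9)**2)**2 + 13**2)*115 = -109 + sqrt(((-13)**2)**2 + 169)*115 = -109 + sqrt(169**2 + 169)*115 = -109 + sqrt(28561 + 169)*115 = -109 + sqrt(28730)*115 = -109 + (13*sqrt(170))*115 = -109 + 1495*sqrt(170)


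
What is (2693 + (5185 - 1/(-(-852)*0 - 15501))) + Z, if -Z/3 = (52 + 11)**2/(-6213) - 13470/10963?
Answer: 146029416689296/18523183467 ≈ 7883.6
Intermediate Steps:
Z = 6694803/1194967 (Z = -3*((52 + 11)**2/(-6213) - 13470/10963) = -3*(63**2*(-1/6213) - 13470*1/10963) = -3*(3969*(-1/6213) - 13470/10963) = -3*(-1323/2071 - 13470/10963) = -3*(-2231601/1194967) = 6694803/1194967 ≈ 5.6025)
(2693 + (5185 - 1/(-(-852)*0 - 15501))) + Z = (2693 + (5185 - 1/(-(-852)*0 - 15501))) + 6694803/1194967 = (2693 + (5185 - 1/(-426*0 - 15501))) + 6694803/1194967 = (2693 + (5185 - 1/(0 - 15501))) + 6694803/1194967 = (2693 + (5185 - 1/(-15501))) + 6694803/1194967 = (2693 + (5185 - 1*(-1/15501))) + 6694803/1194967 = (2693 + (5185 + 1/15501)) + 6694803/1194967 = (2693 + 80372686/15501) + 6694803/1194967 = 122116879/15501 + 6694803/1194967 = 146029416689296/18523183467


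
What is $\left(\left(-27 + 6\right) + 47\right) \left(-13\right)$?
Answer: $-338$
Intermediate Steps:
$\left(\left(-27 + 6\right) + 47\right) \left(-13\right) = \left(-21 + 47\right) \left(-13\right) = 26 \left(-13\right) = -338$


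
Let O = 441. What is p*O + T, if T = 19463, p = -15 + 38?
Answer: 29606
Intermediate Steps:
p = 23
p*O + T = 23*441 + 19463 = 10143 + 19463 = 29606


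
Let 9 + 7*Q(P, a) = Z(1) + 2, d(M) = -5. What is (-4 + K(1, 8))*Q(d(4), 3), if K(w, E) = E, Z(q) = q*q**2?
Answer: -24/7 ≈ -3.4286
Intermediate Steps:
Z(q) = q**3
Q(P, a) = -6/7 (Q(P, a) = -9/7 + (1**3 + 2)/7 = -9/7 + (1 + 2)/7 = -9/7 + (1/7)*3 = -9/7 + 3/7 = -6/7)
(-4 + K(1, 8))*Q(d(4), 3) = (-4 + 8)*(-6/7) = 4*(-6/7) = -24/7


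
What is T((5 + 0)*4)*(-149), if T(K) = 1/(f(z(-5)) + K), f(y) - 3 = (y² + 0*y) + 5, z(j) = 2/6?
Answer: -1341/253 ≈ -5.3004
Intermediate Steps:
z(j) = ⅓ (z(j) = 2*(⅙) = ⅓)
f(y) = 8 + y² (f(y) = 3 + ((y² + 0*y) + 5) = 3 + ((y² + 0) + 5) = 3 + (y² + 5) = 3 + (5 + y²) = 8 + y²)
T(K) = 1/(73/9 + K) (T(K) = 1/((8 + (⅓)²) + K) = 1/((8 + ⅑) + K) = 1/(73/9 + K))
T((5 + 0)*4)*(-149) = (9/(73 + 9*((5 + 0)*4)))*(-149) = (9/(73 + 9*(5*4)))*(-149) = (9/(73 + 9*20))*(-149) = (9/(73 + 180))*(-149) = (9/253)*(-149) = -1341/253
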